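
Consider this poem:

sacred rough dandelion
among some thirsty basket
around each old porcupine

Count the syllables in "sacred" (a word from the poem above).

"sacred" has 2 syllables.

2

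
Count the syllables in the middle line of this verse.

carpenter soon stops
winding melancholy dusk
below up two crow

The middle line: winding (2), melancholy (4), dusk (1) → 7

7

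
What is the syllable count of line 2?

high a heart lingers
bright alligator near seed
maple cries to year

Line 2: bright (1), alligator (4), near (1), seed (1) → 7

7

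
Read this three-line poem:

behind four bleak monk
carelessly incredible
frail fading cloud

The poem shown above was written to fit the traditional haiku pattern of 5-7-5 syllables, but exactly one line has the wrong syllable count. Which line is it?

Line 3

Line 1: behind (2), four (1), bleak (1), monk (1) → 5 ✓
Line 2: carelessly (3), incredible (4) → 7 ✓
Line 3: frail (1), fading (2), cloud (1) → 4 (expected 5)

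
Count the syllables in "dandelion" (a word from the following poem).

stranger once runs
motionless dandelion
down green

4

"dandelion" has 4 syllables.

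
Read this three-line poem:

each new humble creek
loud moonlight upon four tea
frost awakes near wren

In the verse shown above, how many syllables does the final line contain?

5

The final line: "frost awakes near wren": 1+2+1+1 = 5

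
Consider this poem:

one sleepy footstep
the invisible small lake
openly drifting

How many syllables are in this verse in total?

17

Line 1: one (1), sleepy (2), footstep (2) → 5
Line 2: the (1), invisible (4), small (1), lake (1) → 7
Line 3: openly (3), drifting (2) → 5
Total: 5 + 7 + 5 = 17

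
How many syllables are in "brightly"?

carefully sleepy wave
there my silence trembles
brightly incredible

2

"brightly" has 2 syllables.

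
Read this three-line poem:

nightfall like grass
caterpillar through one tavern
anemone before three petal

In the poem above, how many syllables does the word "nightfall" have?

2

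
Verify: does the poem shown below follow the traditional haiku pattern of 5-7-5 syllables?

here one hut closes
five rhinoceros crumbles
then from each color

Line 1: "here one hut closes": 1+1+1+2 = 5 ✓
Line 2: "five rhinoceros crumbles": 1+4+2 = 7 ✓
Line 3: "then from each color": 1+1+1+2 = 5 ✓

Yes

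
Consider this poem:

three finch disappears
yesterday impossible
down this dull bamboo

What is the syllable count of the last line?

5

The last line: down (1), this (1), dull (1), bamboo (2) → 5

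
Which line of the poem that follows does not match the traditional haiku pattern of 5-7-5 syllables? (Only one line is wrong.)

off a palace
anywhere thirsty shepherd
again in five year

Line 1: off(1) + a(1) + palace(2) = 4 (expected 5)
Line 2: anywhere(3) + thirsty(2) + shepherd(2) = 7 ✓
Line 3: again(2) + in(1) + five(1) + year(1) = 5 ✓

The first line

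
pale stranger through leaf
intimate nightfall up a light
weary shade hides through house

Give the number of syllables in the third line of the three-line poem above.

The third line: weary (2), shade (1), hides (1), through (1), house (1) → 6

6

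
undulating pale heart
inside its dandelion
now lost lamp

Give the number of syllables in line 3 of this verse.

Line 3: now(1) + lost(1) + lamp(1) = 3

3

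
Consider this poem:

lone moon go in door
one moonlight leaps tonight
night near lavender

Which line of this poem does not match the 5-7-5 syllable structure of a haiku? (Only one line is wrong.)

Line 2

Line 1: lone(1) + moon(1) + go(1) + in(1) + door(1) = 5 ✓
Line 2: one(1) + moonlight(2) + leaps(1) + tonight(2) = 6 (expected 7)
Line 3: night(1) + near(1) + lavender(3) = 5 ✓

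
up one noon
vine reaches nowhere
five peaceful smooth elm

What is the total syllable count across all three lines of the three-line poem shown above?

13

Line 1: up (1), one (1), noon (1) → 3
Line 2: vine (1), reaches (2), nowhere (2) → 5
Line 3: five (1), peaceful (2), smooth (1), elm (1) → 5
Total: 3 + 5 + 5 = 13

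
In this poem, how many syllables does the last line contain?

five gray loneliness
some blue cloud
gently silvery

5

The last line: gently(2) + silvery(3) = 5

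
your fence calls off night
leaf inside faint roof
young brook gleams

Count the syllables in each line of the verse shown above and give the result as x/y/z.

Line 1: your (1), fence (1), calls (1), off (1), night (1) → 5
Line 2: leaf (1), inside (2), faint (1), roof (1) → 5
Line 3: young (1), brook (1), gleams (1) → 3

5/5/3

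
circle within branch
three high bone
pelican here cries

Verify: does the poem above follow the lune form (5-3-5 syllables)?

Yes

Line 1: circle(2) + within(2) + branch(1) = 5 ✓
Line 2: three(1) + high(1) + bone(1) = 3 ✓
Line 3: pelican(3) + here(1) + cries(1) = 5 ✓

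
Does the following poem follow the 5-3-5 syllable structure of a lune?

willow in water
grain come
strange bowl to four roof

No

Line 1: willow (2), in (1), water (2) → 5 ✓
Line 2: grain (1), come (1) → 2 (expected 3)
Line 3: strange (1), bowl (1), to (1), four (1), roof (1) → 5 ✓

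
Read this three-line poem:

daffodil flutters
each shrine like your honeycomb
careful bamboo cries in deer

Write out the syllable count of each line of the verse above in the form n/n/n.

5/7/7

Line 1: daffodil(3) + flutters(2) = 5
Line 2: each(1) + shrine(1) + like(1) + your(1) + honeycomb(3) = 7
Line 3: careful(2) + bamboo(2) + cries(1) + in(1) + deer(1) = 7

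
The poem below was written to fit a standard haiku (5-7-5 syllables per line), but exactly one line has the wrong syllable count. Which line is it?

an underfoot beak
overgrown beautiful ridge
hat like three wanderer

Line 3

Line 1: an (1), underfoot (3), beak (1) → 5 ✓
Line 2: overgrown (3), beautiful (3), ridge (1) → 7 ✓
Line 3: hat (1), like (1), three (1), wanderer (3) → 6 (expected 5)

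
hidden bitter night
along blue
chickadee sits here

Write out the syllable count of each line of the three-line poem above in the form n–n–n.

5–3–5

Line 1: hidden(2) + bitter(2) + night(1) = 5
Line 2: along(2) + blue(1) = 3
Line 3: chickadee(3) + sits(1) + here(1) = 5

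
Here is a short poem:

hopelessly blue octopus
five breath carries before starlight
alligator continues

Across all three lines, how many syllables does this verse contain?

Line 1: hopelessly(3) + blue(1) + octopus(3) = 7
Line 2: five(1) + breath(1) + carries(2) + before(2) + starlight(2) = 8
Line 3: alligator(4) + continues(3) = 7
Total: 7 + 8 + 7 = 22

22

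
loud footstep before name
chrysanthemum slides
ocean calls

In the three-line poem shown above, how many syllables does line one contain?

6

Line one: loud(1) + footstep(2) + before(2) + name(1) = 6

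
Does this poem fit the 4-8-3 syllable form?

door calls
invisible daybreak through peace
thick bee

No

Line 1: door(1) + calls(1) = 2 (expected 4)
Line 2: invisible(4) + daybreak(2) + through(1) + peace(1) = 8 ✓
Line 3: thick(1) + bee(1) = 2 (expected 3)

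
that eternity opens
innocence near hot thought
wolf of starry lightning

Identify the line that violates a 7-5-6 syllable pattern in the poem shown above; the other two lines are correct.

Line 1: that(1) + eternity(4) + opens(2) = 7 ✓
Line 2: innocence(3) + near(1) + hot(1) + thought(1) = 6 (expected 5)
Line 3: wolf(1) + of(1) + starry(2) + lightning(2) = 6 ✓

The second line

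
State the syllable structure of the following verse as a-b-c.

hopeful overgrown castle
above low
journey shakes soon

7-3-4

Line 1: hopeful(2) + overgrown(3) + castle(2) = 7
Line 2: above(2) + low(1) = 3
Line 3: journey(2) + shakes(1) + soon(1) = 4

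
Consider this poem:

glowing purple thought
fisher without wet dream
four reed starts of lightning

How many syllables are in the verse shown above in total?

Line 1: "glowing purple thought": 2+2+1 = 5
Line 2: "fisher without wet dream": 2+2+1+1 = 6
Line 3: "four reed starts of lightning": 1+1+1+1+2 = 6
Total: 5 + 6 + 6 = 17

17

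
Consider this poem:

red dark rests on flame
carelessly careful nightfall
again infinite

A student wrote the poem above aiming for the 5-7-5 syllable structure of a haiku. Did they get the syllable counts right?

Yes

Line 1: "red dark rests on flame": 1+1+1+1+1 = 5 ✓
Line 2: "carelessly careful nightfall": 3+2+2 = 7 ✓
Line 3: "again infinite": 2+3 = 5 ✓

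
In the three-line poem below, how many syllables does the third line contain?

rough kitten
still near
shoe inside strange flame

5

The third line: shoe(1) + inside(2) + strange(1) + flame(1) = 5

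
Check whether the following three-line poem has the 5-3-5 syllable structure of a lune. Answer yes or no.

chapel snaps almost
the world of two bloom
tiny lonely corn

No

Line 1: chapel(2) + snaps(1) + almost(2) = 5 ✓
Line 2: the(1) + world(1) + of(1) + two(1) + bloom(1) = 5 (expected 3)
Line 3: tiny(2) + lonely(2) + corn(1) = 5 ✓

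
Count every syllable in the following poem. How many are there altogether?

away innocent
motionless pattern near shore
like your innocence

17

Line 1: away (2), innocent (3) → 5
Line 2: motionless (3), pattern (2), near (1), shore (1) → 7
Line 3: like (1), your (1), innocence (3) → 5
Total: 5 + 7 + 5 = 17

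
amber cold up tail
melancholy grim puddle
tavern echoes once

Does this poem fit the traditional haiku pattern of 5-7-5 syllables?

Line 1: amber (2), cold (1), up (1), tail (1) → 5 ✓
Line 2: melancholy (4), grim (1), puddle (2) → 7 ✓
Line 3: tavern (2), echoes (2), once (1) → 5 ✓

Yes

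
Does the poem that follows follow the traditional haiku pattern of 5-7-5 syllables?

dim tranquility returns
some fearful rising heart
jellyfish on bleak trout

Line 1: dim (1), tranquility (4), returns (2) → 7 (expected 5)
Line 2: some (1), fearful (2), rising (2), heart (1) → 6 (expected 7)
Line 3: jellyfish (3), on (1), bleak (1), trout (1) → 6 (expected 5)

No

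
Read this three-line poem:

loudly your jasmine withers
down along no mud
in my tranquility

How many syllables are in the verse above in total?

Line 1: "loudly your jasmine withers": 2+1+2+2 = 7
Line 2: "down along no mud": 1+2+1+1 = 5
Line 3: "in my tranquility": 1+1+4 = 6
Total: 7 + 5 + 6 = 18

18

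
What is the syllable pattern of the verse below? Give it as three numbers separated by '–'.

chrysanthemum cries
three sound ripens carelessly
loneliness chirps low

Line 1: chrysanthemum (4), cries (1) → 5
Line 2: three (1), sound (1), ripens (2), carelessly (3) → 7
Line 3: loneliness (3), chirps (1), low (1) → 5

5–7–5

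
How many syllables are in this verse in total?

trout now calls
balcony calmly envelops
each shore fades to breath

16

Line 1: trout(1) + now(1) + calls(1) = 3
Line 2: balcony(3) + calmly(2) + envelops(3) = 8
Line 3: each(1) + shore(1) + fades(1) + to(1) + breath(1) = 5
Total: 3 + 8 + 5 = 16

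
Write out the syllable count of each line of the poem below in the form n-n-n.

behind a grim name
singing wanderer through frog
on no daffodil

Line 1: behind (2), a (1), grim (1), name (1) → 5
Line 2: singing (2), wanderer (3), through (1), frog (1) → 7
Line 3: on (1), no (1), daffodil (3) → 5

5-7-5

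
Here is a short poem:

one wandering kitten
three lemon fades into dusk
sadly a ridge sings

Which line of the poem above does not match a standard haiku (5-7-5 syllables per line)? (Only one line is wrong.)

The first line

Line 1: one(1) + wandering(3) + kitten(2) = 6 (expected 5)
Line 2: three(1) + lemon(2) + fades(1) + into(2) + dusk(1) = 7 ✓
Line 3: sadly(2) + a(1) + ridge(1) + sings(1) = 5 ✓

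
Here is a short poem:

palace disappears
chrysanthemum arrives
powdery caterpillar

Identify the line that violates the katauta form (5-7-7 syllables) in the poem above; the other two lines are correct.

Line 2

Line 1: "palace disappears": 2+3 = 5 ✓
Line 2: "chrysanthemum arrives": 4+2 = 6 (expected 7)
Line 3: "powdery caterpillar": 3+4 = 7 ✓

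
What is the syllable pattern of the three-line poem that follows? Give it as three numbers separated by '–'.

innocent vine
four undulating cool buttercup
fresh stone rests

Line 1: "innocent vine": 3+1 = 4
Line 2: "four undulating cool buttercup": 1+4+1+3 = 9
Line 3: "fresh stone rests": 1+1+1 = 3

4–9–3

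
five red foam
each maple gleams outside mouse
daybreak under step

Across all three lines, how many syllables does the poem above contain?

15

Line 1: "five red foam": 1+1+1 = 3
Line 2: "each maple gleams outside mouse": 1+2+1+2+1 = 7
Line 3: "daybreak under step": 2+2+1 = 5
Total: 3 + 7 + 5 = 15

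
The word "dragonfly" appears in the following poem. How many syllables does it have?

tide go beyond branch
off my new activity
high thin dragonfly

"dragonfly" has 3 syllables.

3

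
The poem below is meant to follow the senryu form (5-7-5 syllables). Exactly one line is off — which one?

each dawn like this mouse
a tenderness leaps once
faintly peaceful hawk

The second line

Line 1: each (1), dawn (1), like (1), this (1), mouse (1) → 5 ✓
Line 2: a (1), tenderness (3), leaps (1), once (1) → 6 (expected 7)
Line 3: faintly (2), peaceful (2), hawk (1) → 5 ✓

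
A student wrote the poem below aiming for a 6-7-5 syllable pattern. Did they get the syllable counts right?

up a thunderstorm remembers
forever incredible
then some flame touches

Line 1: up (1), a (1), thunderstorm (3), remembers (3) → 8 (expected 6)
Line 2: forever (3), incredible (4) → 7 ✓
Line 3: then (1), some (1), flame (1), touches (2) → 5 ✓

No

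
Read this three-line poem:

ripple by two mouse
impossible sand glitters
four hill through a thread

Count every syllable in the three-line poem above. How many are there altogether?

Line 1: "ripple by two mouse": 2+1+1+1 = 5
Line 2: "impossible sand glitters": 4+1+2 = 7
Line 3: "four hill through a thread": 1+1+1+1+1 = 5
Total: 5 + 7 + 5 = 17

17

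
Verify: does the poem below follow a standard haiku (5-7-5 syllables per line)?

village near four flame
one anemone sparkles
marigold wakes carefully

No

Line 1: village(2) + near(1) + four(1) + flame(1) = 5 ✓
Line 2: one(1) + anemone(4) + sparkles(2) = 7 ✓
Line 3: marigold(3) + wakes(1) + carefully(3) = 7 (expected 5)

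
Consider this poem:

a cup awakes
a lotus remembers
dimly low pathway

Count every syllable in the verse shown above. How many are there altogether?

Line 1: a (1), cup (1), awakes (2) → 4
Line 2: a (1), lotus (2), remembers (3) → 6
Line 3: dimly (2), low (1), pathway (2) → 5
Total: 4 + 6 + 5 = 15

15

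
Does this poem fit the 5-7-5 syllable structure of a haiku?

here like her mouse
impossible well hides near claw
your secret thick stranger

No

Line 1: "here like her mouse": 1+1+1+1 = 4 (expected 5)
Line 2: "impossible well hides near claw": 4+1+1+1+1 = 8 (expected 7)
Line 3: "your secret thick stranger": 1+2+1+2 = 6 (expected 5)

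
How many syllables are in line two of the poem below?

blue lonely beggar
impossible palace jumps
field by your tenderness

7

Line two: "impossible palace jumps": 4+2+1 = 7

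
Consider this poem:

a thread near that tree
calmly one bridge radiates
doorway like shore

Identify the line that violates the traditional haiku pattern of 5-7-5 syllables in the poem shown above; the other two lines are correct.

Line 1: a (1), thread (1), near (1), that (1), tree (1) → 5 ✓
Line 2: calmly (2), one (1), bridge (1), radiates (3) → 7 ✓
Line 3: doorway (2), like (1), shore (1) → 4 (expected 5)

Line 3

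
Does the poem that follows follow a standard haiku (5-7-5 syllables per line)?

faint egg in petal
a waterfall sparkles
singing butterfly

No

Line 1: faint(1) + egg(1) + in(1) + petal(2) = 5 ✓
Line 2: a(1) + waterfall(3) + sparkles(2) = 6 (expected 7)
Line 3: singing(2) + butterfly(3) = 5 ✓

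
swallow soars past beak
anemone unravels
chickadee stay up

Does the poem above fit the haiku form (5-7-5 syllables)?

Line 1: swallow (2), soars (1), past (1), beak (1) → 5 ✓
Line 2: anemone (4), unravels (3) → 7 ✓
Line 3: chickadee (3), stay (1), up (1) → 5 ✓

Yes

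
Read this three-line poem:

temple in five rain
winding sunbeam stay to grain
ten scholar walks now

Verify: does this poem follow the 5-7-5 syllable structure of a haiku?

Yes

Line 1: temple (2), in (1), five (1), rain (1) → 5 ✓
Line 2: winding (2), sunbeam (2), stay (1), to (1), grain (1) → 7 ✓
Line 3: ten (1), scholar (2), walks (1), now (1) → 5 ✓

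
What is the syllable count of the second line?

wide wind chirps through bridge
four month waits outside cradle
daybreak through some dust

7

The second line: four(1) + month(1) + waits(1) + outside(2) + cradle(2) = 7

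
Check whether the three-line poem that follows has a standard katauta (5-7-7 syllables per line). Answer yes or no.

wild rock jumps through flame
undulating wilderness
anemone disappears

Line 1: "wild rock jumps through flame": 1+1+1+1+1 = 5 ✓
Line 2: "undulating wilderness": 4+3 = 7 ✓
Line 3: "anemone disappears": 4+3 = 7 ✓

Yes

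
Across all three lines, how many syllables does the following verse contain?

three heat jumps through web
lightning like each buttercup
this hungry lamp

Line 1: "three heat jumps through web": 1+1+1+1+1 = 5
Line 2: "lightning like each buttercup": 2+1+1+3 = 7
Line 3: "this hungry lamp": 1+2+1 = 4
Total: 5 + 7 + 4 = 16

16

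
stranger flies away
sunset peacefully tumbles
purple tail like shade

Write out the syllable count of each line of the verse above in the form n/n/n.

Line 1: stranger (2), flies (1), away (2) → 5
Line 2: sunset (2), peacefully (3), tumbles (2) → 7
Line 3: purple (2), tail (1), like (1), shade (1) → 5

5/7/5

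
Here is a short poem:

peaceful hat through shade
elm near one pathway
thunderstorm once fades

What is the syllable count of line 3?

5

Line 3: "thunderstorm once fades": 3+1+1 = 5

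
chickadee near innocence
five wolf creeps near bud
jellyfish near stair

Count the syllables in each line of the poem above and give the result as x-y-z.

Line 1: "chickadee near innocence": 3+1+3 = 7
Line 2: "five wolf creeps near bud": 1+1+1+1+1 = 5
Line 3: "jellyfish near stair": 3+1+1 = 5

7-5-5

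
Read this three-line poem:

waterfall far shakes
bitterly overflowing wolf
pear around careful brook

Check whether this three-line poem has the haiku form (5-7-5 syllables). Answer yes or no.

Line 1: "waterfall far shakes": 3+1+1 = 5 ✓
Line 2: "bitterly overflowing wolf": 3+4+1 = 8 (expected 7)
Line 3: "pear around careful brook": 1+2+2+1 = 6 (expected 5)

No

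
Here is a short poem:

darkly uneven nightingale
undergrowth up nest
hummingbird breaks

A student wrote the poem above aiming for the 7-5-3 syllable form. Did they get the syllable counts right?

No

Line 1: darkly (2), uneven (3), nightingale (3) → 8 (expected 7)
Line 2: undergrowth (3), up (1), nest (1) → 5 ✓
Line 3: hummingbird (3), breaks (1) → 4 (expected 3)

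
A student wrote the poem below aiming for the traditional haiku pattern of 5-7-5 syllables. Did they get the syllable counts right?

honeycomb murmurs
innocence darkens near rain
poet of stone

Line 1: honeycomb(3) + murmurs(2) = 5 ✓
Line 2: innocence(3) + darkens(2) + near(1) + rain(1) = 7 ✓
Line 3: poet(2) + of(1) + stone(1) = 4 (expected 5)

No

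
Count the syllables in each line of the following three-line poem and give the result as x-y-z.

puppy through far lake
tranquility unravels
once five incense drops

5-7-5

Line 1: puppy (2), through (1), far (1), lake (1) → 5
Line 2: tranquility (4), unravels (3) → 7
Line 3: once (1), five (1), incense (2), drops (1) → 5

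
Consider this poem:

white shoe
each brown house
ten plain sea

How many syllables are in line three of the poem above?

Line three: ten (1), plain (1), sea (1) → 3

3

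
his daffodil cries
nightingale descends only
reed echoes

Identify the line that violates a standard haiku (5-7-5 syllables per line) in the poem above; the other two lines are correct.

The third line

Line 1: his (1), daffodil (3), cries (1) → 5 ✓
Line 2: nightingale (3), descends (2), only (2) → 7 ✓
Line 3: reed (1), echoes (2) → 3 (expected 5)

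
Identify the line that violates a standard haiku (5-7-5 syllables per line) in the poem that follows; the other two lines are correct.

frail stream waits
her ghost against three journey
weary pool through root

The first line

Line 1: frail (1), stream (1), waits (1) → 3 (expected 5)
Line 2: her (1), ghost (1), against (2), three (1), journey (2) → 7 ✓
Line 3: weary (2), pool (1), through (1), root (1) → 5 ✓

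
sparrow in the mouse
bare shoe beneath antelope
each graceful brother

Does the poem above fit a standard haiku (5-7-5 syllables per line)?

Line 1: "sparrow in the mouse": 2+1+1+1 = 5 ✓
Line 2: "bare shoe beneath antelope": 1+1+2+3 = 7 ✓
Line 3: "each graceful brother": 1+2+2 = 5 ✓

Yes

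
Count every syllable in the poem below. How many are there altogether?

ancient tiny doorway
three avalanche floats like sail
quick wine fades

Line 1: "ancient tiny doorway": 2+2+2 = 6
Line 2: "three avalanche floats like sail": 1+3+1+1+1 = 7
Line 3: "quick wine fades": 1+1+1 = 3
Total: 6 + 7 + 3 = 16

16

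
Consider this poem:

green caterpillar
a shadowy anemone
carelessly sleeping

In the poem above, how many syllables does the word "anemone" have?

4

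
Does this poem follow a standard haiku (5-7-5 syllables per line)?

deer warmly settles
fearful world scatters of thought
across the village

Yes

Line 1: deer (1), warmly (2), settles (2) → 5 ✓
Line 2: fearful (2), world (1), scatters (2), of (1), thought (1) → 7 ✓
Line 3: across (2), the (1), village (2) → 5 ✓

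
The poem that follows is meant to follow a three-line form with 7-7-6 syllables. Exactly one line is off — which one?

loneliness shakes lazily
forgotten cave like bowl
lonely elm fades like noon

Line 2

Line 1: "loneliness shakes lazily": 3+1+3 = 7 ✓
Line 2: "forgotten cave like bowl": 3+1+1+1 = 6 (expected 7)
Line 3: "lonely elm fades like noon": 2+1+1+1+1 = 6 ✓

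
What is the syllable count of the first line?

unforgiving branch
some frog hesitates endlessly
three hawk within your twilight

The first line: unforgiving (4), branch (1) → 5

5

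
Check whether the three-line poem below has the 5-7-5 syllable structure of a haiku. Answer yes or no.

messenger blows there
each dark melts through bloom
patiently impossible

Line 1: messenger (3), blows (1), there (1) → 5 ✓
Line 2: each (1), dark (1), melts (1), through (1), bloom (1) → 5 (expected 7)
Line 3: patiently (3), impossible (4) → 7 (expected 5)

No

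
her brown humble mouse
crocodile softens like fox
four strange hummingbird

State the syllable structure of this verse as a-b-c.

5-7-5

Line 1: her(1) + brown(1) + humble(2) + mouse(1) = 5
Line 2: crocodile(3) + softens(2) + like(1) + fox(1) = 7
Line 3: four(1) + strange(1) + hummingbird(3) = 5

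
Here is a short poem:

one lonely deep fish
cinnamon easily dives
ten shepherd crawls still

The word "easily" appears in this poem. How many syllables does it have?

3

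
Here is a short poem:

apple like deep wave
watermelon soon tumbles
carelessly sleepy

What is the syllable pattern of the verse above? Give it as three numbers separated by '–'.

5–7–5

Line 1: apple (2), like (1), deep (1), wave (1) → 5
Line 2: watermelon (4), soon (1), tumbles (2) → 7
Line 3: carelessly (3), sleepy (2) → 5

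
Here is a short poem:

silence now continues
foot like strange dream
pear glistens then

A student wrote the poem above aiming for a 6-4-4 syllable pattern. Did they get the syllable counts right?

Line 1: "silence now continues": 2+1+3 = 6 ✓
Line 2: "foot like strange dream": 1+1+1+1 = 4 ✓
Line 3: "pear glistens then": 1+2+1 = 4 ✓

Yes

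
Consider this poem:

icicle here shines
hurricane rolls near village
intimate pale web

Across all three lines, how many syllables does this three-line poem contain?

Line 1: icicle(3) + here(1) + shines(1) = 5
Line 2: hurricane(3) + rolls(1) + near(1) + village(2) = 7
Line 3: intimate(3) + pale(1) + web(1) = 5
Total: 5 + 7 + 5 = 17

17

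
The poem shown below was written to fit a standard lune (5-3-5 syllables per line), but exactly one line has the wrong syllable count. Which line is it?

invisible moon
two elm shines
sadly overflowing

Line 3

Line 1: "invisible moon": 4+1 = 5 ✓
Line 2: "two elm shines": 1+1+1 = 3 ✓
Line 3: "sadly overflowing": 2+4 = 6 (expected 5)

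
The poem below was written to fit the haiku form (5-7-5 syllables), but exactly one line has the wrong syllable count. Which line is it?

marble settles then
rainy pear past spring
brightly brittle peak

Line 2

Line 1: "marble settles then": 2+2+1 = 5 ✓
Line 2: "rainy pear past spring": 2+1+1+1 = 5 (expected 7)
Line 3: "brightly brittle peak": 2+2+1 = 5 ✓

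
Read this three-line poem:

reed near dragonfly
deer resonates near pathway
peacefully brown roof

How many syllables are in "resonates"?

"resonates" has 3 syllables.

3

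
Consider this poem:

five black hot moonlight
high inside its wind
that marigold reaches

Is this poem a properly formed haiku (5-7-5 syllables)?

Line 1: five (1), black (1), hot (1), moonlight (2) → 5 ✓
Line 2: high (1), inside (2), its (1), wind (1) → 5 (expected 7)
Line 3: that (1), marigold (3), reaches (2) → 6 (expected 5)

No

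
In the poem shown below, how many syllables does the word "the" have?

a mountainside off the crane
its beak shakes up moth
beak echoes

1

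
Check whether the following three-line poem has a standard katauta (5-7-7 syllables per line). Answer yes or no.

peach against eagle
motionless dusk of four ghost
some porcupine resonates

Yes

Line 1: peach(1) + against(2) + eagle(2) = 5 ✓
Line 2: motionless(3) + dusk(1) + of(1) + four(1) + ghost(1) = 7 ✓
Line 3: some(1) + porcupine(3) + resonates(3) = 7 ✓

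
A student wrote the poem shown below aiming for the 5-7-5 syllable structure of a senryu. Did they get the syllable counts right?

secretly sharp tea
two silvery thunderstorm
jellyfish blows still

Yes

Line 1: secretly(3) + sharp(1) + tea(1) = 5 ✓
Line 2: two(1) + silvery(3) + thunderstorm(3) = 7 ✓
Line 3: jellyfish(3) + blows(1) + still(1) = 5 ✓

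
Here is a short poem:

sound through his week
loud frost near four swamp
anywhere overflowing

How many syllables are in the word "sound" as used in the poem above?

"sound" has 1 syllable.

1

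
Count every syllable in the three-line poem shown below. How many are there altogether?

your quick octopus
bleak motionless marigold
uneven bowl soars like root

19

Line 1: your (1), quick (1), octopus (3) → 5
Line 2: bleak (1), motionless (3), marigold (3) → 7
Line 3: uneven (3), bowl (1), soars (1), like (1), root (1) → 7
Total: 5 + 7 + 7 = 19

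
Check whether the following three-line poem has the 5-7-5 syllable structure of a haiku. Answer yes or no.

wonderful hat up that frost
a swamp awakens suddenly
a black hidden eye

Line 1: "wonderful hat up that frost": 3+1+1+1+1 = 7 (expected 5)
Line 2: "a swamp awakens suddenly": 1+1+3+3 = 8 (expected 7)
Line 3: "a black hidden eye": 1+1+2+1 = 5 ✓

No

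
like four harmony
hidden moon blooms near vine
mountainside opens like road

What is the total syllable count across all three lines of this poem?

Line 1: "like four harmony": 1+1+3 = 5
Line 2: "hidden moon blooms near vine": 2+1+1+1+1 = 6
Line 3: "mountainside opens like road": 3+2+1+1 = 7
Total: 5 + 6 + 7 = 18

18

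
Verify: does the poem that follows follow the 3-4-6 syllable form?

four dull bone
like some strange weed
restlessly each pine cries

Line 1: four (1), dull (1), bone (1) → 3 ✓
Line 2: like (1), some (1), strange (1), weed (1) → 4 ✓
Line 3: restlessly (3), each (1), pine (1), cries (1) → 6 ✓

Yes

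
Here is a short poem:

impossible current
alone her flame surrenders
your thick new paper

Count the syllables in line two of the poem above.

7

Line two: alone (2), her (1), flame (1), surrenders (3) → 7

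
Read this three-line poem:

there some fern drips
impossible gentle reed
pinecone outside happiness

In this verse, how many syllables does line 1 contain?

4

Line 1: "there some fern drips": 1+1+1+1 = 4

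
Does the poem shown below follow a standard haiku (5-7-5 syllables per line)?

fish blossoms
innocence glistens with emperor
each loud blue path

No

Line 1: fish (1), blossoms (2) → 3 (expected 5)
Line 2: innocence (3), glistens (2), with (1), emperor (3) → 9 (expected 7)
Line 3: each (1), loud (1), blue (1), path (1) → 4 (expected 5)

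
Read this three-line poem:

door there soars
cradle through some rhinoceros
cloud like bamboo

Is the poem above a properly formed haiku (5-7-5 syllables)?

Line 1: door (1), there (1), soars (1) → 3 (expected 5)
Line 2: cradle (2), through (1), some (1), rhinoceros (4) → 8 (expected 7)
Line 3: cloud (1), like (1), bamboo (2) → 4 (expected 5)

No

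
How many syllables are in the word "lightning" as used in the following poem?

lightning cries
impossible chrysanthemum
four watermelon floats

2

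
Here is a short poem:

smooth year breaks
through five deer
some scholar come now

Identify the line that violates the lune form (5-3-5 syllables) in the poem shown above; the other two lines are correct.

The first line

Line 1: smooth(1) + year(1) + breaks(1) = 3 (expected 5)
Line 2: through(1) + five(1) + deer(1) = 3 ✓
Line 3: some(1) + scholar(2) + come(1) + now(1) = 5 ✓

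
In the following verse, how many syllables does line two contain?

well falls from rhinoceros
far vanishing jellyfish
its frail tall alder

7

Line two: "far vanishing jellyfish": 1+3+3 = 7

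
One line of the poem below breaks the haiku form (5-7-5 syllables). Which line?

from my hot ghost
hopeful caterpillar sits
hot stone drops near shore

Line 1: from(1) + my(1) + hot(1) + ghost(1) = 4 (expected 5)
Line 2: hopeful(2) + caterpillar(4) + sits(1) = 7 ✓
Line 3: hot(1) + stone(1) + drops(1) + near(1) + shore(1) = 5 ✓

Line 1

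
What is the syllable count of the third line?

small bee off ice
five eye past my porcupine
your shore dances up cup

6

The third line: "your shore dances up cup": 1+1+2+1+1 = 6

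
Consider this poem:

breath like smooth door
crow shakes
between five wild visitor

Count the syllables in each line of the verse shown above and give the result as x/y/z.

4/2/7

Line 1: "breath like smooth door": 1+1+1+1 = 4
Line 2: "crow shakes": 1+1 = 2
Line 3: "between five wild visitor": 2+1+1+3 = 7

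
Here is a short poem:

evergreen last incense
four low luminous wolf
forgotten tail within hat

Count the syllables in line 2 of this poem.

6

Line 2: four (1), low (1), luminous (3), wolf (1) → 6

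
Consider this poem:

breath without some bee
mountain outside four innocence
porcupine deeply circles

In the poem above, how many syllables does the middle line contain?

8

The middle line: "mountain outside four innocence": 2+2+1+3 = 8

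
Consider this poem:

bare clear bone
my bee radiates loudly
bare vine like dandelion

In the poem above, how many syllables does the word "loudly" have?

2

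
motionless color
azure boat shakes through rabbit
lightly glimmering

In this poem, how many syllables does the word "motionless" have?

3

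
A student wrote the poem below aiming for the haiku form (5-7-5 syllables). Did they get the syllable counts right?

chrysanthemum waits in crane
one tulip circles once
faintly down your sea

Line 1: chrysanthemum (4), waits (1), in (1), crane (1) → 7 (expected 5)
Line 2: one (1), tulip (2), circles (2), once (1) → 6 (expected 7)
Line 3: faintly (2), down (1), your (1), sea (1) → 5 ✓

No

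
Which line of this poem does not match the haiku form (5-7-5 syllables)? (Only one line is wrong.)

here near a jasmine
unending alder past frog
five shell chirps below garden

Line 1: here (1), near (1), a (1), jasmine (2) → 5 ✓
Line 2: unending (3), alder (2), past (1), frog (1) → 7 ✓
Line 3: five (1), shell (1), chirps (1), below (2), garden (2) → 7 (expected 5)

Line 3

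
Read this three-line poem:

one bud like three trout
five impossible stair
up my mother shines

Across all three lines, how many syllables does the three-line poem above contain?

Line 1: "one bud like three trout": 1+1+1+1+1 = 5
Line 2: "five impossible stair": 1+4+1 = 6
Line 3: "up my mother shines": 1+1+2+1 = 5
Total: 5 + 6 + 5 = 16

16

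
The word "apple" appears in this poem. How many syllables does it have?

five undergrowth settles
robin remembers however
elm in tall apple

2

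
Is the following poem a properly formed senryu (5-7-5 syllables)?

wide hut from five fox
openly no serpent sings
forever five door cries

Line 1: wide (1), hut (1), from (1), five (1), fox (1) → 5 ✓
Line 2: openly (3), no (1), serpent (2), sings (1) → 7 ✓
Line 3: forever (3), five (1), door (1), cries (1) → 6 (expected 5)

No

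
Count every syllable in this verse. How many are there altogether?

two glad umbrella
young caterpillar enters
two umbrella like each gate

Line 1: two(1) + glad(1) + umbrella(3) = 5
Line 2: young(1) + caterpillar(4) + enters(2) = 7
Line 3: two(1) + umbrella(3) + like(1) + each(1) + gate(1) = 7
Total: 5 + 7 + 7 = 19

19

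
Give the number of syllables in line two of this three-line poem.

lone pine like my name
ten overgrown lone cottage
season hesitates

7

Line two: ten(1) + overgrown(3) + lone(1) + cottage(2) = 7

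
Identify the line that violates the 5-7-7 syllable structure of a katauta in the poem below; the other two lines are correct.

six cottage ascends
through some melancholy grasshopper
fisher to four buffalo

The second line

Line 1: six(1) + cottage(2) + ascends(2) = 5 ✓
Line 2: through(1) + some(1) + melancholy(4) + grasshopper(3) = 9 (expected 7)
Line 3: fisher(2) + to(1) + four(1) + buffalo(3) = 7 ✓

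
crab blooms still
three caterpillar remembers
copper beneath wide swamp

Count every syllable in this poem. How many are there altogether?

17

Line 1: "crab blooms still": 1+1+1 = 3
Line 2: "three caterpillar remembers": 1+4+3 = 8
Line 3: "copper beneath wide swamp": 2+2+1+1 = 6
Total: 3 + 8 + 6 = 17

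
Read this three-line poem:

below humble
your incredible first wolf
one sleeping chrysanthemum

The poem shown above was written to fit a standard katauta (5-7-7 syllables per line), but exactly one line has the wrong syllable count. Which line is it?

The first line

Line 1: below(2) + humble(2) = 4 (expected 5)
Line 2: your(1) + incredible(4) + first(1) + wolf(1) = 7 ✓
Line 3: one(1) + sleeping(2) + chrysanthemum(4) = 7 ✓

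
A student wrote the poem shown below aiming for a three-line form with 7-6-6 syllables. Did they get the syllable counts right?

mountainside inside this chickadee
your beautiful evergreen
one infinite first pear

No

Line 1: mountainside(3) + inside(2) + this(1) + chickadee(3) = 9 (expected 7)
Line 2: your(1) + beautiful(3) + evergreen(3) = 7 (expected 6)
Line 3: one(1) + infinite(3) + first(1) + pear(1) = 6 ✓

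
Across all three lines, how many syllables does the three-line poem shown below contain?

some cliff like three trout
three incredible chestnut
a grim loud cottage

17

Line 1: some(1) + cliff(1) + like(1) + three(1) + trout(1) = 5
Line 2: three(1) + incredible(4) + chestnut(2) = 7
Line 3: a(1) + grim(1) + loud(1) + cottage(2) = 5
Total: 5 + 7 + 5 = 17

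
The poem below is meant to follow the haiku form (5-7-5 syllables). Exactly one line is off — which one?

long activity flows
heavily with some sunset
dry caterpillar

Line 1: long(1) + activity(4) + flows(1) = 6 (expected 5)
Line 2: heavily(3) + with(1) + some(1) + sunset(2) = 7 ✓
Line 3: dry(1) + caterpillar(4) = 5 ✓

Line 1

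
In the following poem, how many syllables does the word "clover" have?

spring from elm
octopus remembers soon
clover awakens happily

"clover" has 2 syllables.

2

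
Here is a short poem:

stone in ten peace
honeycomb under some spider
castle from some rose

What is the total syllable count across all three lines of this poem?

Line 1: stone(1) + in(1) + ten(1) + peace(1) = 4
Line 2: honeycomb(3) + under(2) + some(1) + spider(2) = 8
Line 3: castle(2) + from(1) + some(1) + rose(1) = 5
Total: 4 + 8 + 5 = 17

17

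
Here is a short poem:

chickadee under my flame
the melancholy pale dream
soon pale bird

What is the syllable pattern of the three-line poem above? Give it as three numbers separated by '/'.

7/7/3

Line 1: chickadee(3) + under(2) + my(1) + flame(1) = 7
Line 2: the(1) + melancholy(4) + pale(1) + dream(1) = 7
Line 3: soon(1) + pale(1) + bird(1) = 3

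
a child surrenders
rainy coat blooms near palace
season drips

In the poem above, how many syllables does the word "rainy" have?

2

"rainy" has 2 syllables.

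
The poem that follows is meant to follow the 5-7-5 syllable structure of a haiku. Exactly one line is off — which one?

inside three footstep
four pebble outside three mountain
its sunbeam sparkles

Line 1: inside (2), three (1), footstep (2) → 5 ✓
Line 2: four (1), pebble (2), outside (2), three (1), mountain (2) → 8 (expected 7)
Line 3: its (1), sunbeam (2), sparkles (2) → 5 ✓

Line 2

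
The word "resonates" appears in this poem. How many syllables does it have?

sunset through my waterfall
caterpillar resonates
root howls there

3

"resonates" has 3 syllables.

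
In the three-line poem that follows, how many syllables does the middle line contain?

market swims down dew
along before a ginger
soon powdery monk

The middle line: along(2) + before(2) + a(1) + ginger(2) = 7

7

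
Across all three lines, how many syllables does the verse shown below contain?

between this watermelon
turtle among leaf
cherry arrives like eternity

21

Line 1: between (2), this (1), watermelon (4) → 7
Line 2: turtle (2), among (2), leaf (1) → 5
Line 3: cherry (2), arrives (2), like (1), eternity (4) → 9
Total: 7 + 5 + 9 = 21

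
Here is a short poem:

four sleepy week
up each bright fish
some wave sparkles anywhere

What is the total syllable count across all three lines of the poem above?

Line 1: four(1) + sleepy(2) + week(1) = 4
Line 2: up(1) + each(1) + bright(1) + fish(1) = 4
Line 3: some(1) + wave(1) + sparkles(2) + anywhere(3) = 7
Total: 4 + 4 + 7 = 15

15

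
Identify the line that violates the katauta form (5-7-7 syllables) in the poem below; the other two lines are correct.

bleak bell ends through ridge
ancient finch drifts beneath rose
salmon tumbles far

Line 1: "bleak bell ends through ridge": 1+1+1+1+1 = 5 ✓
Line 2: "ancient finch drifts beneath rose": 2+1+1+2+1 = 7 ✓
Line 3: "salmon tumbles far": 2+2+1 = 5 (expected 7)

Line 3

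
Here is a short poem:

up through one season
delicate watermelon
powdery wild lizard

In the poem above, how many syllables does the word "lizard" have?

2

"lizard" has 2 syllables.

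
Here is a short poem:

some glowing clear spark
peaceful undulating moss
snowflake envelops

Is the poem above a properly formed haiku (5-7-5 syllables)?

Yes

Line 1: some (1), glowing (2), clear (1), spark (1) → 5 ✓
Line 2: peaceful (2), undulating (4), moss (1) → 7 ✓
Line 3: snowflake (2), envelops (3) → 5 ✓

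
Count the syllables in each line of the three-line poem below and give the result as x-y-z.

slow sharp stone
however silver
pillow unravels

Line 1: "slow sharp stone": 1+1+1 = 3
Line 2: "however silver": 3+2 = 5
Line 3: "pillow unravels": 2+3 = 5

3-5-5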